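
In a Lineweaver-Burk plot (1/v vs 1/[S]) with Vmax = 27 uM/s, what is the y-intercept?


y-intercept = 1/Vmax
= 1/27
= 0.037 s/uM

0.037 s/uM


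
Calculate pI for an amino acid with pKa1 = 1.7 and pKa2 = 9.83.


pI = (pKa1 + pKa2) / 2
pI = (1.7 + 9.83) / 2
pI = 5.765

5.765


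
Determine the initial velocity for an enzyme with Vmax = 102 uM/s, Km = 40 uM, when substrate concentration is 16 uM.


v = Vmax * [S] / (Km + [S])
v = 102 * 16 / (40 + 16)
v = 29.1429 uM/s

29.1429 uM/s


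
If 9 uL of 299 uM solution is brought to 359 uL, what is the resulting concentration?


C2 = C1 * V1 / V2
C2 = 299 * 9 / 359
C2 = 7.4958 uM

7.4958 uM


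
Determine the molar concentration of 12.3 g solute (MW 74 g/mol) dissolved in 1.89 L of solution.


C = (mass / MW) / volume
C = (12.3 / 74) / 1.89
C = 0.0879 M

0.0879 M


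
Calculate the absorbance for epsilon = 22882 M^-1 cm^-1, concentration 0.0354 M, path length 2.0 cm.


A = epsilon * c * l
A = 22882 * 0.0354 * 2.0
A = 1620.0456

1620.0456


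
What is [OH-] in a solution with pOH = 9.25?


[OH-] = 10^(-pOH)
[OH-] = 10^(-9.25)
[OH-] = 5.623e-10 M

5.623e-10 M


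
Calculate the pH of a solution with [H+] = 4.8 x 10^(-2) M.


pH = -log10([H+])
pH = -log10(4.8 x 10^(-2))
pH = 1.3188

1.3188


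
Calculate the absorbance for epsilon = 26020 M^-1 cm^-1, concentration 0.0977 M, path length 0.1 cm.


A = epsilon * c * l
A = 26020 * 0.0977 * 0.1
A = 254.2154

254.2154


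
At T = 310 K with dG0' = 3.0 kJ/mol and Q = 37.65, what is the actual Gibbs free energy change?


dG = dG0' + RT * ln(Q) / 1000
dG = 3.0 + 8.314 * 310 * ln(37.65) / 1000
dG = 12.3514 kJ/mol

12.3514 kJ/mol


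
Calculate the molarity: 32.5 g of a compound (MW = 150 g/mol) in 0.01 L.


C = (mass / MW) / volume
C = (32.5 / 150) / 0.01
C = 21.6667 M

21.6667 M


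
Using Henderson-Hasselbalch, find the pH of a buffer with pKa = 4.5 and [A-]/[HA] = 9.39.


pH = pKa + log10([A-]/[HA])
pH = 4.5 + log10(9.39)
pH = 5.4727

5.4727


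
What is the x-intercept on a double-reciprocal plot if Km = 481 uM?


x-intercept = -1/Km
= -1/481
= -0.0021 1/uM

-0.0021 1/uM


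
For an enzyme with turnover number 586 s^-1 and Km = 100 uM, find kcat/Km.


Catalytic efficiency = kcat / Km
= 586 / 100
= 5.86 uM^-1*s^-1

5.86 uM^-1*s^-1


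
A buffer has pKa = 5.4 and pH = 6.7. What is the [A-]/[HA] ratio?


[A-]/[HA] = 10^(pH - pKa)
= 10^(6.7 - 5.4)
= 19.9526

19.9526


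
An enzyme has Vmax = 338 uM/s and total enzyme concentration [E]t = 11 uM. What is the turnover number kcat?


kcat = Vmax / [E]t
kcat = 338 / 11
kcat = 30.7273 s^-1

30.7273 s^-1


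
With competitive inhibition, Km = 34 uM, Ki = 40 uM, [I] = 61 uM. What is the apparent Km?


Km_app = Km * (1 + [I]/Ki)
Km_app = 34 * (1 + 61/40)
Km_app = 85.85 uM

85.85 uM


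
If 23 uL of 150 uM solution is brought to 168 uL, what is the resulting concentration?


C2 = C1 * V1 / V2
C2 = 150 * 23 / 168
C2 = 20.5357 uM

20.5357 uM


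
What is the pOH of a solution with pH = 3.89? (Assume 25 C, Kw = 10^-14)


pOH = 14 - pH
pOH = 14 - 3.89
pOH = 10.11

10.11


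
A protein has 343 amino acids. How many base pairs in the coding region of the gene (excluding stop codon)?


Each amino acid = 1 codon = 3 bp
bp = 343 * 3 = 1029 bp

1029 bp


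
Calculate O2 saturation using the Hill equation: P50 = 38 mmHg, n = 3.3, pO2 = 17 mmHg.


Y = pO2^n / (P50^n + pO2^n)
Y = 17^3.3 / (38^3.3 + 17^3.3)
Y = 6.57%

6.57%


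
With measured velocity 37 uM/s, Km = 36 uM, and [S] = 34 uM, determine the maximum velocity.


Vmax = v * (Km + [S]) / [S]
Vmax = 37 * (36 + 34) / 34
Vmax = 76.1765 uM/s

76.1765 uM/s


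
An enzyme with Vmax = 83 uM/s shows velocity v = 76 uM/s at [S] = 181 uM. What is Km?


Km = [S] * (Vmax - v) / v
Km = 181 * (83 - 76) / 76
Km = 16.6711 uM

16.6711 uM


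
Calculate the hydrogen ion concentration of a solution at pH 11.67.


[H+] = 10^(-pH)
[H+] = 10^(-11.67)
[H+] = 2.138e-12 M

2.138e-12 M


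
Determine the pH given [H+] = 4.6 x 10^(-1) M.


pH = -log10([H+])
pH = -log10(4.6 x 10^(-1))
pH = 0.3372

0.3372


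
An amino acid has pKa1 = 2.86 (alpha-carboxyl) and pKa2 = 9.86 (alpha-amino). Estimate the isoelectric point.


pI = (pKa1 + pKa2) / 2
pI = (2.86 + 9.86) / 2
pI = 6.36

6.36


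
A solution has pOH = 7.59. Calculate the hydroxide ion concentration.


[OH-] = 10^(-pOH)
[OH-] = 10^(-7.59)
[OH-] = 2.570e-08 M

2.570e-08 M


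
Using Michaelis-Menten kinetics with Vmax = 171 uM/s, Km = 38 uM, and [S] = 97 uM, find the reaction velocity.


v = Vmax * [S] / (Km + [S])
v = 171 * 97 / (38 + 97)
v = 122.8667 uM/s

122.8667 uM/s


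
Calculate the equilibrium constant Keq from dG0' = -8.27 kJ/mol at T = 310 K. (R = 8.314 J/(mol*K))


Keq = exp(-dG0 * 1000 / (R * T))
Keq = exp(-(-8.27) * 1000 / (8.314 * 310))
Keq = 24.7478

24.7478


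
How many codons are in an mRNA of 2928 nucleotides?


codons = nucleotides / 3
codons = 2928 / 3 = 976

976


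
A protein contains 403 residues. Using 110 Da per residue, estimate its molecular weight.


MW = n_residues * 110 Da
MW = 403 * 110
MW = 44330 Da

44330 Da


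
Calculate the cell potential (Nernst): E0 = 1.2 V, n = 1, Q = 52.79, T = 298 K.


E = E0 - (RT/nF) * ln(Q)
E = 1.2 - (8.314 * 298 / (1 * 96485)) * ln(52.79)
E = 1.0982 V

1.0982 V


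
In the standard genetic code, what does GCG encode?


Standard genetic code lookup.
Codon GCG -> Ala

Ala


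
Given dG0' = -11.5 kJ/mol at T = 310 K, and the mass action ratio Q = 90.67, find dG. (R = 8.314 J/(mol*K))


dG = dG0' + RT * ln(Q) / 1000
dG = -11.5 + 8.314 * 310 * ln(90.67) / 1000
dG = 0.1167 kJ/mol

0.1167 kJ/mol


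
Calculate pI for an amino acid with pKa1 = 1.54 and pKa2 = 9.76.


pI = (pKa1 + pKa2) / 2
pI = (1.54 + 9.76) / 2
pI = 5.65

5.65


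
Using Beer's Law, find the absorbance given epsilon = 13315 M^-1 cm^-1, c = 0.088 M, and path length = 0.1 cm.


A = epsilon * c * l
A = 13315 * 0.088 * 0.1
A = 117.172

117.172


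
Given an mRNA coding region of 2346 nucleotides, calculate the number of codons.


codons = nucleotides / 3
codons = 2346 / 3 = 782

782


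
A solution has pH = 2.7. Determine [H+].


[H+] = 10^(-pH)
[H+] = 10^(-2.7)
[H+] = 0.002 M

0.002 M


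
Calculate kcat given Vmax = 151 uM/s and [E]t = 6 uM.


kcat = Vmax / [E]t
kcat = 151 / 6
kcat = 25.1667 s^-1

25.1667 s^-1


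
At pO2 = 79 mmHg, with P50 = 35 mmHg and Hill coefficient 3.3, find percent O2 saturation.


Y = pO2^n / (P50^n + pO2^n)
Y = 79^3.3 / (35^3.3 + 79^3.3)
Y = 93.62%

93.62%


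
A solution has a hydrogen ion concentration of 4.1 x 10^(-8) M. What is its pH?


pH = -log10([H+])
pH = -log10(4.1 x 10^(-8))
pH = 7.3872

7.3872


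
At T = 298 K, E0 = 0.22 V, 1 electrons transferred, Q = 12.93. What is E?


E = E0 - (RT/nF) * ln(Q)
E = 0.22 - (8.314 * 298 / (1 * 96485)) * ln(12.93)
E = 0.1543 V

0.1543 V


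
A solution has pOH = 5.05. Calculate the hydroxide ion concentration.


[OH-] = 10^(-pOH)
[OH-] = 10^(-5.05)
[OH-] = 8.913e-06 M

8.913e-06 M


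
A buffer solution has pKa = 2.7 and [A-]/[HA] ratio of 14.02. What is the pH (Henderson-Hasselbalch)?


pH = pKa + log10([A-]/[HA])
pH = 2.7 + log10(14.02)
pH = 3.8467

3.8467


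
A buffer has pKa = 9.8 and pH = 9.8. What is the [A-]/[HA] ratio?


[A-]/[HA] = 10^(pH - pKa)
= 10^(9.8 - 9.8)
= 1.0

1.0


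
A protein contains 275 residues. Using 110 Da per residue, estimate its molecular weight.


MW = n_residues * 110 Da
MW = 275 * 110
MW = 30250 Da

30250 Da


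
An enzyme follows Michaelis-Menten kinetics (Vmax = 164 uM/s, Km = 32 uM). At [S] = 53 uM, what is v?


v = Vmax * [S] / (Km + [S])
v = 164 * 53 / (32 + 53)
v = 102.2588 uM/s

102.2588 uM/s


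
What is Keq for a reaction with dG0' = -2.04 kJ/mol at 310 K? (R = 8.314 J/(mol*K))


Keq = exp(-dG0 * 1000 / (R * T))
Keq = exp(-(-2.04) * 1000 / (8.314 * 310))
Keq = 2.2067

2.2067


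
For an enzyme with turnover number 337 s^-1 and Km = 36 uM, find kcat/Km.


Catalytic efficiency = kcat / Km
= 337 / 36
= 9.3611 uM^-1*s^-1

9.3611 uM^-1*s^-1


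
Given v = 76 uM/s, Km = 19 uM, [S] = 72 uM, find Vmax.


Vmax = v * (Km + [S]) / [S]
Vmax = 76 * (19 + 72) / 72
Vmax = 96.0556 uM/s

96.0556 uM/s


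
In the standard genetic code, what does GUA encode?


Standard genetic code lookup.
Codon GUA -> Val

Val


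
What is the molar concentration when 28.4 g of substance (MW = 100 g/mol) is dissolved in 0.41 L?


C = (mass / MW) / volume
C = (28.4 / 100) / 0.41
C = 0.6927 M

0.6927 M


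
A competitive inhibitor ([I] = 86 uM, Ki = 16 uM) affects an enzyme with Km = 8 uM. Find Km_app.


Km_app = Km * (1 + [I]/Ki)
Km_app = 8 * (1 + 86/16)
Km_app = 51.0 uM

51.0 uM


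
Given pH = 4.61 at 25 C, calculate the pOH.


pOH = 14 - pH
pOH = 14 - 4.61
pOH = 9.39

9.39


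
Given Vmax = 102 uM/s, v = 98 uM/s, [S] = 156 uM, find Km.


Km = [S] * (Vmax - v) / v
Km = 156 * (102 - 98) / 98
Km = 6.3673 uM

6.3673 uM


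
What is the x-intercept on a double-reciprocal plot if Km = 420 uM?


x-intercept = -1/Km
= -1/420
= -0.0024 1/uM

-0.0024 1/uM


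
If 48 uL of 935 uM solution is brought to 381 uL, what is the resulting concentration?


C2 = C1 * V1 / V2
C2 = 935 * 48 / 381
C2 = 117.7953 uM

117.7953 uM


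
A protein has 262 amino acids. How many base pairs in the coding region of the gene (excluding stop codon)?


Each amino acid = 1 codon = 3 bp
bp = 262 * 3 = 786 bp

786 bp


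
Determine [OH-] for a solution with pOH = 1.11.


[OH-] = 10^(-pOH)
[OH-] = 10^(-1.11)
[OH-] = 0.0776 M

0.0776 M


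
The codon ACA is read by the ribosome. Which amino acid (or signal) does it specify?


Standard genetic code lookup.
Codon ACA -> Thr

Thr


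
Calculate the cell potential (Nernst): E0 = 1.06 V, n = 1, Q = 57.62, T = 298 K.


E = E0 - (RT/nF) * ln(Q)
E = 1.06 - (8.314 * 298 / (1 * 96485)) * ln(57.62)
E = 0.9559 V

0.9559 V


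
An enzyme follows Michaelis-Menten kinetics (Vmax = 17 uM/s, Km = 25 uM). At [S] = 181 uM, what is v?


v = Vmax * [S] / (Km + [S])
v = 17 * 181 / (25 + 181)
v = 14.9369 uM/s

14.9369 uM/s


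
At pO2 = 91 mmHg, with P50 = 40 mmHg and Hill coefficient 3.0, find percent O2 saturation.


Y = pO2^n / (P50^n + pO2^n)
Y = 91^3.0 / (40^3.0 + 91^3.0)
Y = 92.17%

92.17%


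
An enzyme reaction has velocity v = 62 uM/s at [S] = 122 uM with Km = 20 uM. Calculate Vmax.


Vmax = v * (Km + [S]) / [S]
Vmax = 62 * (20 + 122) / 122
Vmax = 72.1639 uM/s

72.1639 uM/s


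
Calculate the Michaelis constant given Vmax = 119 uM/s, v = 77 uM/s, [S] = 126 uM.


Km = [S] * (Vmax - v) / v
Km = 126 * (119 - 77) / 77
Km = 68.7273 uM

68.7273 uM


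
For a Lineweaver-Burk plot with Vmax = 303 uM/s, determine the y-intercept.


y-intercept = 1/Vmax
= 1/303
= 0.0033 s/uM

0.0033 s/uM


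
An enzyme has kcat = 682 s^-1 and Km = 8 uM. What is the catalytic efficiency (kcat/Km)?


Catalytic efficiency = kcat / Km
= 682 / 8
= 85.25 uM^-1*s^-1

85.25 uM^-1*s^-1


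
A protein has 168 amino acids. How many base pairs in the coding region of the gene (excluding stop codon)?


Each amino acid = 1 codon = 3 bp
bp = 168 * 3 = 504 bp

504 bp


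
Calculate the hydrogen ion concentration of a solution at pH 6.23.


[H+] = 10^(-pH)
[H+] = 10^(-6.23)
[H+] = 5.888e-07 M

5.888e-07 M


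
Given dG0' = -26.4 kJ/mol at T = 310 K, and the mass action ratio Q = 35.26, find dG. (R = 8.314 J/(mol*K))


dG = dG0' + RT * ln(Q) / 1000
dG = -26.4 + 8.314 * 310 * ln(35.26) / 1000
dG = -17.2176 kJ/mol

-17.2176 kJ/mol


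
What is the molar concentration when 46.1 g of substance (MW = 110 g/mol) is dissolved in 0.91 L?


C = (mass / MW) / volume
C = (46.1 / 110) / 0.91
C = 0.4605 M

0.4605 M


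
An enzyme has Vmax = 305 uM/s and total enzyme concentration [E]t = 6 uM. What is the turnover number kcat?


kcat = Vmax / [E]t
kcat = 305 / 6
kcat = 50.8333 s^-1

50.8333 s^-1


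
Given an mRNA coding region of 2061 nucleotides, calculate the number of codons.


codons = nucleotides / 3
codons = 2061 / 3 = 687

687


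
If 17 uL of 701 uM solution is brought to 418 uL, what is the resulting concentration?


C2 = C1 * V1 / V2
C2 = 701 * 17 / 418
C2 = 28.5096 uM

28.5096 uM


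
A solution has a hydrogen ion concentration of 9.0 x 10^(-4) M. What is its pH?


pH = -log10([H+])
pH = -log10(9.0 x 10^(-4))
pH = 3.0458

3.0458


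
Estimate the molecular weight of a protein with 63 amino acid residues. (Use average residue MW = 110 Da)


MW = n_residues * 110 Da
MW = 63 * 110
MW = 6930 Da

6930 Da


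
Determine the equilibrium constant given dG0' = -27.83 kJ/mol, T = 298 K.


Keq = exp(-dG0 * 1000 / (R * T))
Keq = exp(-(-27.83) * 1000 / (8.314 * 298))
Keq = 75566.734

75566.734


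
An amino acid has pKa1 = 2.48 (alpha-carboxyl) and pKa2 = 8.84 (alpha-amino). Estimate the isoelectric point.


pI = (pKa1 + pKa2) / 2
pI = (2.48 + 8.84) / 2
pI = 5.66

5.66


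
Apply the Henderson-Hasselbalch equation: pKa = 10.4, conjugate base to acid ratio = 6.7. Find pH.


pH = pKa + log10([A-]/[HA])
pH = 10.4 + log10(6.7)
pH = 11.2261

11.2261


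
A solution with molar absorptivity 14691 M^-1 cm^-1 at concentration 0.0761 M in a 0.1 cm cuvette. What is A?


A = epsilon * c * l
A = 14691 * 0.0761 * 0.1
A = 111.7985

111.7985


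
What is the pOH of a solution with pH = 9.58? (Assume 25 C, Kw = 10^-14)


pOH = 14 - pH
pOH = 14 - 9.58
pOH = 4.42

4.42


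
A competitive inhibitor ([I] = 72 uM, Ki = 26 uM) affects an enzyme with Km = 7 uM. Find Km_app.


Km_app = Km * (1 + [I]/Ki)
Km_app = 7 * (1 + 72/26)
Km_app = 26.3846 uM

26.3846 uM


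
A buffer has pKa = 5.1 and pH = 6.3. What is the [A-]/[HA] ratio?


[A-]/[HA] = 10^(pH - pKa)
= 10^(6.3 - 5.1)
= 15.8489

15.8489


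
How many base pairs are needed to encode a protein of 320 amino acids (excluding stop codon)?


Each amino acid = 1 codon = 3 bp
bp = 320 * 3 = 960 bp

960 bp


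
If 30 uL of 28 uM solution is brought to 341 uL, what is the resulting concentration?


C2 = C1 * V1 / V2
C2 = 28 * 30 / 341
C2 = 2.4633 uM

2.4633 uM


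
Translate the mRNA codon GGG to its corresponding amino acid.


Standard genetic code lookup.
Codon GGG -> Gly

Gly


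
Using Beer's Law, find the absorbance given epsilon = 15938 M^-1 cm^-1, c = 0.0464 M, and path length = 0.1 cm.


A = epsilon * c * l
A = 15938 * 0.0464 * 0.1
A = 73.9523

73.9523


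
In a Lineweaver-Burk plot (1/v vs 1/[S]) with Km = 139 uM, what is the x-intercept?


x-intercept = -1/Km
= -1/139
= -0.0072 1/uM

-0.0072 1/uM


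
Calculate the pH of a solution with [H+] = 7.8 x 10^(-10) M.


pH = -log10([H+])
pH = -log10(7.8 x 10^(-10))
pH = 9.1079

9.1079


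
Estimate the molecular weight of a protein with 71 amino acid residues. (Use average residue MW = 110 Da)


MW = n_residues * 110 Da
MW = 71 * 110
MW = 7810 Da

7810 Da


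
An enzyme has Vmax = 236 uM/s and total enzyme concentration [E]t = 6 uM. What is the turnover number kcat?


kcat = Vmax / [E]t
kcat = 236 / 6
kcat = 39.3333 s^-1

39.3333 s^-1


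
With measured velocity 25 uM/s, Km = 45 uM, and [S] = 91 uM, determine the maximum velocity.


Vmax = v * (Km + [S]) / [S]
Vmax = 25 * (45 + 91) / 91
Vmax = 37.3626 uM/s

37.3626 uM/s


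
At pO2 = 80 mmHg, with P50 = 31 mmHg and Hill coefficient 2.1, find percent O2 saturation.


Y = pO2^n / (P50^n + pO2^n)
Y = 80^2.1 / (31^2.1 + 80^2.1)
Y = 87.98%

87.98%


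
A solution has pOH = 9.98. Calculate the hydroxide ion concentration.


[OH-] = 10^(-pOH)
[OH-] = 10^(-9.98)
[OH-] = 1.047e-10 M

1.047e-10 M


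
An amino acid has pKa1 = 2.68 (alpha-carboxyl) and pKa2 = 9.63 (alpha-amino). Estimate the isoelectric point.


pI = (pKa1 + pKa2) / 2
pI = (2.68 + 9.63) / 2
pI = 6.155

6.155


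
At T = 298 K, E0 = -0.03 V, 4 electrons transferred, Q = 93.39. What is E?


E = E0 - (RT/nF) * ln(Q)
E = -0.03 - (8.314 * 298 / (4 * 96485)) * ln(93.39)
E = -0.0591 V

-0.0591 V


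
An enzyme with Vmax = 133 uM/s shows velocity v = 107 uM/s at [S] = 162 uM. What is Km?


Km = [S] * (Vmax - v) / v
Km = 162 * (133 - 107) / 107
Km = 39.3645 uM

39.3645 uM


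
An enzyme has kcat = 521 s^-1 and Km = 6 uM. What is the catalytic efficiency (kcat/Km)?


Catalytic efficiency = kcat / Km
= 521 / 6
= 86.8333 uM^-1*s^-1

86.8333 uM^-1*s^-1


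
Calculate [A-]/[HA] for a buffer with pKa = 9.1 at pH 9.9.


[A-]/[HA] = 10^(pH - pKa)
= 10^(9.9 - 9.1)
= 6.3096

6.3096


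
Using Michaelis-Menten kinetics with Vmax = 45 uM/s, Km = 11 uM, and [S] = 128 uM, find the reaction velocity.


v = Vmax * [S] / (Km + [S])
v = 45 * 128 / (11 + 128)
v = 41.4388 uM/s

41.4388 uM/s


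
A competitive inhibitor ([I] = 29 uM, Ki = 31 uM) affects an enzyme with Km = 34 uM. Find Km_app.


Km_app = Km * (1 + [I]/Ki)
Km_app = 34 * (1 + 29/31)
Km_app = 65.8065 uM

65.8065 uM


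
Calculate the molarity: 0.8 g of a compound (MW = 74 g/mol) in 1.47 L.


C = (mass / MW) / volume
C = (0.8 / 74) / 1.47
C = 0.0074 M

0.0074 M


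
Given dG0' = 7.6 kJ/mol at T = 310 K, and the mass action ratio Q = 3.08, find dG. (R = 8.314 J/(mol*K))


dG = dG0' + RT * ln(Q) / 1000
dG = 7.6 + 8.314 * 310 * ln(3.08) / 1000
dG = 10.4993 kJ/mol

10.4993 kJ/mol


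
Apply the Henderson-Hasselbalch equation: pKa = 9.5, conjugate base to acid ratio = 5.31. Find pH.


pH = pKa + log10([A-]/[HA])
pH = 9.5 + log10(5.31)
pH = 10.2251

10.2251


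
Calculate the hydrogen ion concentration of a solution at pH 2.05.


[H+] = 10^(-pH)
[H+] = 10^(-2.05)
[H+] = 0.0089 M

0.0089 M


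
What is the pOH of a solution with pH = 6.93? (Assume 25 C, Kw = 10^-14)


pOH = 14 - pH
pOH = 14 - 6.93
pOH = 7.07

7.07


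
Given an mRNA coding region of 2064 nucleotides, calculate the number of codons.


codons = nucleotides / 3
codons = 2064 / 3 = 688

688


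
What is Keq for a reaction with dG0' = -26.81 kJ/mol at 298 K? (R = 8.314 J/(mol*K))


Keq = exp(-dG0 * 1000 / (R * T))
Keq = exp(-(-26.81) * 1000 / (8.314 * 298))
Keq = 50065.0308

50065.0308


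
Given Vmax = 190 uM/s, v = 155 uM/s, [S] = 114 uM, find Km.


Km = [S] * (Vmax - v) / v
Km = 114 * (190 - 155) / 155
Km = 25.7419 uM

25.7419 uM


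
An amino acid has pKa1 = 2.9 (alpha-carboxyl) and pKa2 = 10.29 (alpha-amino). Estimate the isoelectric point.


pI = (pKa1 + pKa2) / 2
pI = (2.9 + 10.29) / 2
pI = 6.595

6.595


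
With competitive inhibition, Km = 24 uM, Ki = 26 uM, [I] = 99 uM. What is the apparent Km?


Km_app = Km * (1 + [I]/Ki)
Km_app = 24 * (1 + 99/26)
Km_app = 115.3846 uM

115.3846 uM


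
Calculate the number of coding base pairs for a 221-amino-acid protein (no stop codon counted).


Each amino acid = 1 codon = 3 bp
bp = 221 * 3 = 663 bp

663 bp


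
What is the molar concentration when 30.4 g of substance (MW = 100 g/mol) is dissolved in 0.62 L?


C = (mass / MW) / volume
C = (30.4 / 100) / 0.62
C = 0.4903 M

0.4903 M


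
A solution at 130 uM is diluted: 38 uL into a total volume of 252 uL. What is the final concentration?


C2 = C1 * V1 / V2
C2 = 130 * 38 / 252
C2 = 19.6032 uM

19.6032 uM


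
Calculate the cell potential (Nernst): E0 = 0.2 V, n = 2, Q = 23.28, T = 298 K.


E = E0 - (RT/nF) * ln(Q)
E = 0.2 - (8.314 * 298 / (2 * 96485)) * ln(23.28)
E = 0.1596 V

0.1596 V


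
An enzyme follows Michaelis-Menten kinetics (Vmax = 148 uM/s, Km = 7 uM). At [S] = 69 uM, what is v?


v = Vmax * [S] / (Km + [S])
v = 148 * 69 / (7 + 69)
v = 134.3684 uM/s

134.3684 uM/s


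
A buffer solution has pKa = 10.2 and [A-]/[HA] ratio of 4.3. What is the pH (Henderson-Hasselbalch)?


pH = pKa + log10([A-]/[HA])
pH = 10.2 + log10(4.3)
pH = 10.8335

10.8335


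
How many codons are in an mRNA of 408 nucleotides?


codons = nucleotides / 3
codons = 408 / 3 = 136

136


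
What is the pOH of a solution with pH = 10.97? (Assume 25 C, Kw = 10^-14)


pOH = 14 - pH
pOH = 14 - 10.97
pOH = 3.03

3.03


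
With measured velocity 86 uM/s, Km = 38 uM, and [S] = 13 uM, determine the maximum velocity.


Vmax = v * (Km + [S]) / [S]
Vmax = 86 * (38 + 13) / 13
Vmax = 337.3846 uM/s

337.3846 uM/s


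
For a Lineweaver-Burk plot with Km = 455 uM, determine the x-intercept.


x-intercept = -1/Km
= -1/455
= -0.0022 1/uM

-0.0022 1/uM


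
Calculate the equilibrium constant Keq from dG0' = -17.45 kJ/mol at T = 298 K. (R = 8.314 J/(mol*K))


Keq = exp(-dG0 * 1000 / (R * T))
Keq = exp(-(-17.45) * 1000 / (8.314 * 298))
Keq = 1145.0297

1145.0297


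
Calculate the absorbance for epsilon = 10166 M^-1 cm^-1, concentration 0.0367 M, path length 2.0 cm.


A = epsilon * c * l
A = 10166 * 0.0367 * 2.0
A = 746.1844

746.1844


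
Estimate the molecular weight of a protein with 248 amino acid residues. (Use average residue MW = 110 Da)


MW = n_residues * 110 Da
MW = 248 * 110
MW = 27280 Da

27280 Da


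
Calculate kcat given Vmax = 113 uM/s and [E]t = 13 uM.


kcat = Vmax / [E]t
kcat = 113 / 13
kcat = 8.6923 s^-1

8.6923 s^-1


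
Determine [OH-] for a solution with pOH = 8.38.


[OH-] = 10^(-pOH)
[OH-] = 10^(-8.38)
[OH-] = 4.169e-09 M

4.169e-09 M


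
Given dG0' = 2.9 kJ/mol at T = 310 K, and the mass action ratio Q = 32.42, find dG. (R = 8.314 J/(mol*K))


dG = dG0' + RT * ln(Q) / 1000
dG = 2.9 + 8.314 * 310 * ln(32.42) / 1000
dG = 11.866 kJ/mol

11.866 kJ/mol


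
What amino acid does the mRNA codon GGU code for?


Standard genetic code lookup.
Codon GGU -> Gly

Gly


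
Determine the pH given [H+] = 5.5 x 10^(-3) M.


pH = -log10([H+])
pH = -log10(5.5 x 10^(-3))
pH = 2.2596

2.2596


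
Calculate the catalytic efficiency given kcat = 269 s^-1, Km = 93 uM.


Catalytic efficiency = kcat / Km
= 269 / 93
= 2.8925 uM^-1*s^-1

2.8925 uM^-1*s^-1


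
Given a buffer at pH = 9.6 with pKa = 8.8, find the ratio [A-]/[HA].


[A-]/[HA] = 10^(pH - pKa)
= 10^(9.6 - 8.8)
= 6.3096

6.3096


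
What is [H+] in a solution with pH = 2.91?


[H+] = 10^(-pH)
[H+] = 10^(-2.91)
[H+] = 0.0012 M

0.0012 M


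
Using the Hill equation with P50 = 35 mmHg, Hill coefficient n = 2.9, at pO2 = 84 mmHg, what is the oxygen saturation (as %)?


Y = pO2^n / (P50^n + pO2^n)
Y = 84^2.9 / (35^2.9 + 84^2.9)
Y = 92.68%

92.68%


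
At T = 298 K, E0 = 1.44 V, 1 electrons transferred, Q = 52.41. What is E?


E = E0 - (RT/nF) * ln(Q)
E = 1.44 - (8.314 * 298 / (1 * 96485)) * ln(52.41)
E = 1.3383 V

1.3383 V


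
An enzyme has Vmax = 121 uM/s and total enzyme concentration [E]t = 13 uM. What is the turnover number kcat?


kcat = Vmax / [E]t
kcat = 121 / 13
kcat = 9.3077 s^-1

9.3077 s^-1


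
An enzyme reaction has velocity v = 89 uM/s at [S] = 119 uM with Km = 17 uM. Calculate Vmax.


Vmax = v * (Km + [S]) / [S]
Vmax = 89 * (17 + 119) / 119
Vmax = 101.7143 uM/s

101.7143 uM/s


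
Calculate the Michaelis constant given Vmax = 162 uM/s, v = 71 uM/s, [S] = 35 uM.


Km = [S] * (Vmax - v) / v
Km = 35 * (162 - 71) / 71
Km = 44.8592 uM

44.8592 uM


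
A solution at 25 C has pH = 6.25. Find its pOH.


pOH = 14 - pH
pOH = 14 - 6.25
pOH = 7.75

7.75


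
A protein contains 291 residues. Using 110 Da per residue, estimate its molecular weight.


MW = n_residues * 110 Da
MW = 291 * 110
MW = 32010 Da

32010 Da


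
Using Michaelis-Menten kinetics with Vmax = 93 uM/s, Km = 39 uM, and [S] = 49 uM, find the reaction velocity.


v = Vmax * [S] / (Km + [S])
v = 93 * 49 / (39 + 49)
v = 51.7841 uM/s

51.7841 uM/s


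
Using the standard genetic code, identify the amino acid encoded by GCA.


Standard genetic code lookup.
Codon GCA -> Ala

Ala


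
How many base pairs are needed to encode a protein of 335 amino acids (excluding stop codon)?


Each amino acid = 1 codon = 3 bp
bp = 335 * 3 = 1005 bp

1005 bp


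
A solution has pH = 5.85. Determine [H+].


[H+] = 10^(-pH)
[H+] = 10^(-5.85)
[H+] = 1.413e-06 M

1.413e-06 M


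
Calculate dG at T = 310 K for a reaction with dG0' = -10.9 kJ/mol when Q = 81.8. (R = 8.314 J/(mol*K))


dG = dG0' + RT * ln(Q) / 1000
dG = -10.9 + 8.314 * 310 * ln(81.8) / 1000
dG = 0.4513 kJ/mol

0.4513 kJ/mol


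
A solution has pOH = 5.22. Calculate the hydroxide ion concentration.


[OH-] = 10^(-pOH)
[OH-] = 10^(-5.22)
[OH-] = 6.026e-06 M

6.026e-06 M


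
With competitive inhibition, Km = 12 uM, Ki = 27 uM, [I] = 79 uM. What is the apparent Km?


Km_app = Km * (1 + [I]/Ki)
Km_app = 12 * (1 + 79/27)
Km_app = 47.1111 uM

47.1111 uM


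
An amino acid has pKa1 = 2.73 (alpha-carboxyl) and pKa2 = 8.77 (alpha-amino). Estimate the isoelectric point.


pI = (pKa1 + pKa2) / 2
pI = (2.73 + 8.77) / 2
pI = 5.75

5.75


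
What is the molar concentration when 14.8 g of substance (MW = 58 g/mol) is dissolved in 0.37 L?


C = (mass / MW) / volume
C = (14.8 / 58) / 0.37
C = 0.6897 M

0.6897 M


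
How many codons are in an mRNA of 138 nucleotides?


codons = nucleotides / 3
codons = 138 / 3 = 46

46


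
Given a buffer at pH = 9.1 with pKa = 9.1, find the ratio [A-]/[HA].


[A-]/[HA] = 10^(pH - pKa)
= 10^(9.1 - 9.1)
= 1.0

1.0


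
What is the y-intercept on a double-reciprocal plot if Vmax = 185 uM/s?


y-intercept = 1/Vmax
= 1/185
= 0.0054 s/uM

0.0054 s/uM


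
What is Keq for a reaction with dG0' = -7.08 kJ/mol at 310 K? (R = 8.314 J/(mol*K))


Keq = exp(-dG0 * 1000 / (R * T))
Keq = exp(-(-7.08) * 1000 / (8.314 * 310))
Keq = 15.5961

15.5961


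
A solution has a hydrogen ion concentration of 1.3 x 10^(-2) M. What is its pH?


pH = -log10([H+])
pH = -log10(1.3 x 10^(-2))
pH = 1.8861

1.8861


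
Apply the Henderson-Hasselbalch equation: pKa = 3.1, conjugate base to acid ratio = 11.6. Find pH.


pH = pKa + log10([A-]/[HA])
pH = 3.1 + log10(11.6)
pH = 4.1645

4.1645


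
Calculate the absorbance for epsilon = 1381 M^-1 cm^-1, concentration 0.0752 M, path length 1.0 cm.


A = epsilon * c * l
A = 1381 * 0.0752 * 1.0
A = 103.8512

103.8512


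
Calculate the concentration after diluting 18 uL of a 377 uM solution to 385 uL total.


C2 = C1 * V1 / V2
C2 = 377 * 18 / 385
C2 = 17.626 uM

17.626 uM


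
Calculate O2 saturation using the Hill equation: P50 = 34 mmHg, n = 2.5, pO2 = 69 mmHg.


Y = pO2^n / (P50^n + pO2^n)
Y = 69^2.5 / (34^2.5 + 69^2.5)
Y = 85.44%

85.44%


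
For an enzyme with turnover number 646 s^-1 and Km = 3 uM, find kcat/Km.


Catalytic efficiency = kcat / Km
= 646 / 3
= 215.3333 uM^-1*s^-1

215.3333 uM^-1*s^-1


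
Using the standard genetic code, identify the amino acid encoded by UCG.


Standard genetic code lookup.
Codon UCG -> Ser

Ser


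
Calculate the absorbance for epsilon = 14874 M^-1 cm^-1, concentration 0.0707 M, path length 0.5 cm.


A = epsilon * c * l
A = 14874 * 0.0707 * 0.5
A = 525.7959

525.7959


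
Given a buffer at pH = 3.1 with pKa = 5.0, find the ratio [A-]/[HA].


[A-]/[HA] = 10^(pH - pKa)
= 10^(3.1 - 5.0)
= 0.0126

0.0126


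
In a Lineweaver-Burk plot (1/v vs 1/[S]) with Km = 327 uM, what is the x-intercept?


x-intercept = -1/Km
= -1/327
= -0.0031 1/uM

-0.0031 1/uM


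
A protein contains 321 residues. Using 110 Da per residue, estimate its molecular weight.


MW = n_residues * 110 Da
MW = 321 * 110
MW = 35310 Da

35310 Da


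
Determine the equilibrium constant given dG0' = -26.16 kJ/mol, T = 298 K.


Keq = exp(-dG0 * 1000 / (R * T))
Keq = exp(-(-26.16) * 1000 / (8.314 * 298))
Keq = 38511.9718

38511.9718


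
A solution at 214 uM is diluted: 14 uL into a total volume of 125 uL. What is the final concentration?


C2 = C1 * V1 / V2
C2 = 214 * 14 / 125
C2 = 23.968 uM

23.968 uM


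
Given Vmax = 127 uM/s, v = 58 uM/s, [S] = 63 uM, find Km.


Km = [S] * (Vmax - v) / v
Km = 63 * (127 - 58) / 58
Km = 74.9483 uM

74.9483 uM


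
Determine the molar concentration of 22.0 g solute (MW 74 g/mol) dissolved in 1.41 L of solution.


C = (mass / MW) / volume
C = (22.0 / 74) / 1.41
C = 0.2108 M

0.2108 M


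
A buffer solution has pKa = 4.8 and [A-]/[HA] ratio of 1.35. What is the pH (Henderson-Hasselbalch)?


pH = pKa + log10([A-]/[HA])
pH = 4.8 + log10(1.35)
pH = 4.9303

4.9303


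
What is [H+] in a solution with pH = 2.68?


[H+] = 10^(-pH)
[H+] = 10^(-2.68)
[H+] = 0.0021 M

0.0021 M


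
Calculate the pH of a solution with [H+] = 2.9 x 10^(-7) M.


pH = -log10([H+])
pH = -log10(2.9 x 10^(-7))
pH = 6.5376

6.5376


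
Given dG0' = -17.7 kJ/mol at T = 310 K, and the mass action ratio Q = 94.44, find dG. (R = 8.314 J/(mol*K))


dG = dG0' + RT * ln(Q) / 1000
dG = -17.7 + 8.314 * 310 * ln(94.44) / 1000
dG = -5.9783 kJ/mol

-5.9783 kJ/mol


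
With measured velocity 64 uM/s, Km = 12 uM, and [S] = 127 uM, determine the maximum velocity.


Vmax = v * (Km + [S]) / [S]
Vmax = 64 * (12 + 127) / 127
Vmax = 70.0472 uM/s

70.0472 uM/s


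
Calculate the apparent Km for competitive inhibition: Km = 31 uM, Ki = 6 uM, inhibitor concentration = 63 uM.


Km_app = Km * (1 + [I]/Ki)
Km_app = 31 * (1 + 63/6)
Km_app = 356.5 uM

356.5 uM


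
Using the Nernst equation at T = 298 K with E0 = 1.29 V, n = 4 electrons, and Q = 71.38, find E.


E = E0 - (RT/nF) * ln(Q)
E = 1.29 - (8.314 * 298 / (4 * 96485)) * ln(71.38)
E = 1.2626 V

1.2626 V


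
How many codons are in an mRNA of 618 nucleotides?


codons = nucleotides / 3
codons = 618 / 3 = 206

206


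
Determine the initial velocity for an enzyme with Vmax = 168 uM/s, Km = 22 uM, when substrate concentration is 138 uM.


v = Vmax * [S] / (Km + [S])
v = 168 * 138 / (22 + 138)
v = 144.9 uM/s

144.9 uM/s


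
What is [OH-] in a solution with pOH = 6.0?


[OH-] = 10^(-pOH)
[OH-] = 10^(-6.0)
[OH-] = 1.000e-06 M

1.000e-06 M


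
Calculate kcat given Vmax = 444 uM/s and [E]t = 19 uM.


kcat = Vmax / [E]t
kcat = 444 / 19
kcat = 23.3684 s^-1

23.3684 s^-1


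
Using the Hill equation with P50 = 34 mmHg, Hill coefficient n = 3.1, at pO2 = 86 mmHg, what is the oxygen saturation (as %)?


Y = pO2^n / (P50^n + pO2^n)
Y = 86^3.1 / (34^3.1 + 86^3.1)
Y = 94.67%

94.67%


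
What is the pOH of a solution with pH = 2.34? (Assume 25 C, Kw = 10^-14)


pOH = 14 - pH
pOH = 14 - 2.34
pOH = 11.66

11.66


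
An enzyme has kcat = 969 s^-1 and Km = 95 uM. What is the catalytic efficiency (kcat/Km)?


Catalytic efficiency = kcat / Km
= 969 / 95
= 10.2 uM^-1*s^-1

10.2 uM^-1*s^-1


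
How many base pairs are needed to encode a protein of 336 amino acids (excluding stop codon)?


Each amino acid = 1 codon = 3 bp
bp = 336 * 3 = 1008 bp

1008 bp


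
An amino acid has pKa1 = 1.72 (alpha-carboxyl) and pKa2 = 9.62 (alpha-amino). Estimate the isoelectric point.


pI = (pKa1 + pKa2) / 2
pI = (1.72 + 9.62) / 2
pI = 5.67

5.67


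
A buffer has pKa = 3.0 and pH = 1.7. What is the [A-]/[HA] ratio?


[A-]/[HA] = 10^(pH - pKa)
= 10^(1.7 - 3.0)
= 0.0501

0.0501


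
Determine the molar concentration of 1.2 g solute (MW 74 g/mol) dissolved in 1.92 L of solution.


C = (mass / MW) / volume
C = (1.2 / 74) / 1.92
C = 0.0084 M

0.0084 M


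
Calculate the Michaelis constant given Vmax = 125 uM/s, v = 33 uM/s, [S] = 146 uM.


Km = [S] * (Vmax - v) / v
Km = 146 * (125 - 33) / 33
Km = 407.0303 uM

407.0303 uM


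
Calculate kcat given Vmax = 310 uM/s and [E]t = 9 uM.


kcat = Vmax / [E]t
kcat = 310 / 9
kcat = 34.4444 s^-1

34.4444 s^-1


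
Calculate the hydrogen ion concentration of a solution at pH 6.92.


[H+] = 10^(-pH)
[H+] = 10^(-6.92)
[H+] = 1.202e-07 M

1.202e-07 M


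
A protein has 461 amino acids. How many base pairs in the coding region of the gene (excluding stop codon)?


Each amino acid = 1 codon = 3 bp
bp = 461 * 3 = 1383 bp

1383 bp


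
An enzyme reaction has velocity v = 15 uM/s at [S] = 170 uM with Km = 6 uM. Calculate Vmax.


Vmax = v * (Km + [S]) / [S]
Vmax = 15 * (6 + 170) / 170
Vmax = 15.5294 uM/s

15.5294 uM/s


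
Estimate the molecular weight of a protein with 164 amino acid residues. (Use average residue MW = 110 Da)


MW = n_residues * 110 Da
MW = 164 * 110
MW = 18040 Da

18040 Da


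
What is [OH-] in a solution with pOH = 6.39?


[OH-] = 10^(-pOH)
[OH-] = 10^(-6.39)
[OH-] = 4.074e-07 M

4.074e-07 M


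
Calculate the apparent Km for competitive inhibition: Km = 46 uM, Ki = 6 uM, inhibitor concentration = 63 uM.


Km_app = Km * (1 + [I]/Ki)
Km_app = 46 * (1 + 63/6)
Km_app = 529.0 uM

529.0 uM


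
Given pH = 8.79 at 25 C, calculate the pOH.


pOH = 14 - pH
pOH = 14 - 8.79
pOH = 5.21

5.21


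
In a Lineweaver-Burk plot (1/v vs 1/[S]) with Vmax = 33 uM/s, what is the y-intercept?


y-intercept = 1/Vmax
= 1/33
= 0.0303 s/uM

0.0303 s/uM


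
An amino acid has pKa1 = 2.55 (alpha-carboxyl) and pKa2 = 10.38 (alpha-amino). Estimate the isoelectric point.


pI = (pKa1 + pKa2) / 2
pI = (2.55 + 10.38) / 2
pI = 6.465

6.465


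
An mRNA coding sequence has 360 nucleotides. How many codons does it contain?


codons = nucleotides / 3
codons = 360 / 3 = 120

120


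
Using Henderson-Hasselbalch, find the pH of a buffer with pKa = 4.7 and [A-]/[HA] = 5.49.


pH = pKa + log10([A-]/[HA])
pH = 4.7 + log10(5.49)
pH = 5.4396

5.4396


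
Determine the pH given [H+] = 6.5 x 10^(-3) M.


pH = -log10([H+])
pH = -log10(6.5 x 10^(-3))
pH = 2.1871

2.1871


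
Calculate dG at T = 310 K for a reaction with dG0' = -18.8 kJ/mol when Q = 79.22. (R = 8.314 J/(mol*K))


dG = dG0' + RT * ln(Q) / 1000
dG = -18.8 + 8.314 * 310 * ln(79.22) / 1000
dG = -7.5313 kJ/mol

-7.5313 kJ/mol


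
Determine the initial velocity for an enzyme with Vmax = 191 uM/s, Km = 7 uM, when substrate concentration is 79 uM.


v = Vmax * [S] / (Km + [S])
v = 191 * 79 / (7 + 79)
v = 175.4535 uM/s

175.4535 uM/s


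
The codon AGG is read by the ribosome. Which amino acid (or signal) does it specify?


Standard genetic code lookup.
Codon AGG -> Arg

Arg


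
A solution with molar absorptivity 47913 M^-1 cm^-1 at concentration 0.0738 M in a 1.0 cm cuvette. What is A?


A = epsilon * c * l
A = 47913 * 0.0738 * 1.0
A = 3535.9794

3535.9794


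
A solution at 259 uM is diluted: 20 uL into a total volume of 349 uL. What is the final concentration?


C2 = C1 * V1 / V2
C2 = 259 * 20 / 349
C2 = 14.8424 uM

14.8424 uM


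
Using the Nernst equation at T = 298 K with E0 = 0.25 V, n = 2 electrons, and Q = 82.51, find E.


E = E0 - (RT/nF) * ln(Q)
E = 0.25 - (8.314 * 298 / (2 * 96485)) * ln(82.51)
E = 0.1933 V

0.1933 V


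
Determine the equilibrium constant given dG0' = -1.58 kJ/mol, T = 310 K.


Keq = exp(-dG0 * 1000 / (R * T))
Keq = exp(-(-1.58) * 1000 / (8.314 * 310))
Keq = 1.846

1.846


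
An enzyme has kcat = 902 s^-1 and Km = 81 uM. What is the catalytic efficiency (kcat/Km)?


Catalytic efficiency = kcat / Km
= 902 / 81
= 11.1358 uM^-1*s^-1

11.1358 uM^-1*s^-1


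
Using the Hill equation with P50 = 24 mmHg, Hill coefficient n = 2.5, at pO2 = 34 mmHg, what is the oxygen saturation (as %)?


Y = pO2^n / (P50^n + pO2^n)
Y = 34^2.5 / (24^2.5 + 34^2.5)
Y = 70.49%

70.49%


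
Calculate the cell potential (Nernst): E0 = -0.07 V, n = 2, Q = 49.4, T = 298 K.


E = E0 - (RT/nF) * ln(Q)
E = -0.07 - (8.314 * 298 / (2 * 96485)) * ln(49.4)
E = -0.1201 V

-0.1201 V


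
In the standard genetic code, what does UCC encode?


Standard genetic code lookup.
Codon UCC -> Ser

Ser


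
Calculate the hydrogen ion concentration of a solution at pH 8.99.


[H+] = 10^(-pH)
[H+] = 10^(-8.99)
[H+] = 1.023e-09 M

1.023e-09 M


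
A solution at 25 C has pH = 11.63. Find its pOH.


pOH = 14 - pH
pOH = 14 - 11.63
pOH = 2.37

2.37


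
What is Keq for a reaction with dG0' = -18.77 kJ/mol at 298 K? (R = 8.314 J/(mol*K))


Keq = exp(-dG0 * 1000 / (R * T))
Keq = exp(-(-18.77) * 1000 / (8.314 * 298))
Keq = 1950.7428

1950.7428


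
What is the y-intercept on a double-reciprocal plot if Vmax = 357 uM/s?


y-intercept = 1/Vmax
= 1/357
= 0.0028 s/uM

0.0028 s/uM


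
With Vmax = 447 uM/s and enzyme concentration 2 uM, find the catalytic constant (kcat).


kcat = Vmax / [E]t
kcat = 447 / 2
kcat = 223.5 s^-1

223.5 s^-1


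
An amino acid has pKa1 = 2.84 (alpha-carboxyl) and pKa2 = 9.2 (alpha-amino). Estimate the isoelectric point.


pI = (pKa1 + pKa2) / 2
pI = (2.84 + 9.2) / 2
pI = 6.02

6.02


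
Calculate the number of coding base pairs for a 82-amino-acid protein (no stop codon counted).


Each amino acid = 1 codon = 3 bp
bp = 82 * 3 = 246 bp

246 bp


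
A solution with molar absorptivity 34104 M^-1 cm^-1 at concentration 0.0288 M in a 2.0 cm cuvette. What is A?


A = epsilon * c * l
A = 34104 * 0.0288 * 2.0
A = 1964.3904

1964.3904


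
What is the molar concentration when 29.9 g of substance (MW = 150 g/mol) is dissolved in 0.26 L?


C = (mass / MW) / volume
C = (29.9 / 150) / 0.26
C = 0.7667 M

0.7667 M


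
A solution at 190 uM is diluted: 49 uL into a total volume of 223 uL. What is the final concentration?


C2 = C1 * V1 / V2
C2 = 190 * 49 / 223
C2 = 41.7489 uM

41.7489 uM


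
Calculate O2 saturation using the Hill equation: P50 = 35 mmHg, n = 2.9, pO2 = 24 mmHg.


Y = pO2^n / (P50^n + pO2^n)
Y = 24^2.9 / (35^2.9 + 24^2.9)
Y = 25.08%

25.08%


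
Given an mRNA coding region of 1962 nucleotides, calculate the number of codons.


codons = nucleotides / 3
codons = 1962 / 3 = 654

654


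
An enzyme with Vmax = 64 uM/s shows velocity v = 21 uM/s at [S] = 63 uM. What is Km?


Km = [S] * (Vmax - v) / v
Km = 63 * (64 - 21) / 21
Km = 129.0 uM

129.0 uM


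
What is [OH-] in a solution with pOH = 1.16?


[OH-] = 10^(-pOH)
[OH-] = 10^(-1.16)
[OH-] = 0.0692 M

0.0692 M


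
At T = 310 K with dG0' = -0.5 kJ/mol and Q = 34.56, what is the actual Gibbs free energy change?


dG = dG0' + RT * ln(Q) / 1000
dG = -0.5 + 8.314 * 310 * ln(34.56) / 1000
dG = 8.6307 kJ/mol

8.6307 kJ/mol


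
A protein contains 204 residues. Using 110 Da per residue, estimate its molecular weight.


MW = n_residues * 110 Da
MW = 204 * 110
MW = 22440 Da

22440 Da


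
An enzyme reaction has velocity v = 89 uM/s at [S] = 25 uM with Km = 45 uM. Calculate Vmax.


Vmax = v * (Km + [S]) / [S]
Vmax = 89 * (45 + 25) / 25
Vmax = 249.2 uM/s

249.2 uM/s


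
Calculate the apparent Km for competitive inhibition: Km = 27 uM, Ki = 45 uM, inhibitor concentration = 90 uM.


Km_app = Km * (1 + [I]/Ki)
Km_app = 27 * (1 + 90/45)
Km_app = 81.0 uM

81.0 uM


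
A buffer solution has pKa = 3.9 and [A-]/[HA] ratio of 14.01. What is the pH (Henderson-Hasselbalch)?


pH = pKa + log10([A-]/[HA])
pH = 3.9 + log10(14.01)
pH = 5.0464

5.0464


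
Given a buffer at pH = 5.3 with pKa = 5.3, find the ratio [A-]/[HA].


[A-]/[HA] = 10^(pH - pKa)
= 10^(5.3 - 5.3)
= 1.0

1.0


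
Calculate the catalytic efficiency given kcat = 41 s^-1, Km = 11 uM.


Catalytic efficiency = kcat / Km
= 41 / 11
= 3.7273 uM^-1*s^-1

3.7273 uM^-1*s^-1


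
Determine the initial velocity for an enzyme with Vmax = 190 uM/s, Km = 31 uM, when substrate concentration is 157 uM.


v = Vmax * [S] / (Km + [S])
v = 190 * 157 / (31 + 157)
v = 158.6702 uM/s

158.6702 uM/s
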